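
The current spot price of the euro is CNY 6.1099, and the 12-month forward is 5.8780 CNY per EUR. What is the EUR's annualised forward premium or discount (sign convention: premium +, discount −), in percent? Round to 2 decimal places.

T = 1 year.
Period premium: (5.8780 − 6.1099)/6.1099 = -0.0379548.
Per annum: -0.0379548 / 1 = -0.037955 = -3.80%.

-3.80%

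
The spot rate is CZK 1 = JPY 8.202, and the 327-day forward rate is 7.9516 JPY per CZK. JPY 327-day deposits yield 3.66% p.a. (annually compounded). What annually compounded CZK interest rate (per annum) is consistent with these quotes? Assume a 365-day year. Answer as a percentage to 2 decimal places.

7.31%

T = 327/365 years.
By CIP, F/S equals the JPY-to-CZK growth ratio: 7.9516/8.202 = 0.9694709.
JPY growth factor: (1 + 0.0366)^(327/365) = 1.0327279.
So the CZK growth factor = 1.065249.
r = 1.065249^(365/327) − 1 = 0.073102 → 7.31%.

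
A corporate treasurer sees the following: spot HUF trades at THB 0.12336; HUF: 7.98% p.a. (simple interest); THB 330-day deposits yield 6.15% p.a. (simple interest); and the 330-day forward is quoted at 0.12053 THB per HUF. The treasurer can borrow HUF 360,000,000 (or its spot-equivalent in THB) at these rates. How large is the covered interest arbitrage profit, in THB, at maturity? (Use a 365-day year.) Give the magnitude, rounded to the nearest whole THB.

THB 357,538

T = 330/365 years.
Keep in HUF, deliver into the forward: 360,000,000·1.0721479452·0.12053 = THB 46,521,357.06.
Swap to THB now, deposit: 360,000,000·0.12336·1.0556027397 = THB 46,878,895.43.
The quoted forward undervalues HUF, so borrow HUF, convert to THB at spot, deposit the THB at 6.15%, and buy HUF forward at 0.12053 to cover the loan.
Profit = 46,878,895.43 − 46,521,357.06 = THB 357,538.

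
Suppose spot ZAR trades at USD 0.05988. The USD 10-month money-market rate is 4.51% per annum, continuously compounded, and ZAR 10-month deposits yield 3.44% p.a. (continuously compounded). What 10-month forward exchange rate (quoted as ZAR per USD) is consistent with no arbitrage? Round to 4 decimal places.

16.5518

T = 10/12 years.
USD accumulates by e^(0.0451×10/12) = 1.03829852.
Growth of 1 ZAR over T: e^(0.0344×10/12) = 1.02908151.
Forward (USD per ZAR) = 0.05988 × 1.03829852 / 1.02908151 = 0.060416318.
Invert for ZAR per USD: 1 / 0.060416318 = 16.5518.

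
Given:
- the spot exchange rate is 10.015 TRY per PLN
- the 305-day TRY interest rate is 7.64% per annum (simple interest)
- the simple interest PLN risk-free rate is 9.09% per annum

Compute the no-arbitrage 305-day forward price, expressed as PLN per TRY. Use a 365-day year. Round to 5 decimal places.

0.10099

T = 305/365 years.
Growth of 1 TRY over T: 1 + 0.0764×305/365 = 1.0638411.
PLN accumulates by 1 + 0.0909×305/365 = 1.0759575.
Forward (TRY per PLN) = 10.015 × 1.0638411 / 1.0759575 = 9.902221.
Quoted the other way: 1/9.902221 = 0.10099 PLN per TRY.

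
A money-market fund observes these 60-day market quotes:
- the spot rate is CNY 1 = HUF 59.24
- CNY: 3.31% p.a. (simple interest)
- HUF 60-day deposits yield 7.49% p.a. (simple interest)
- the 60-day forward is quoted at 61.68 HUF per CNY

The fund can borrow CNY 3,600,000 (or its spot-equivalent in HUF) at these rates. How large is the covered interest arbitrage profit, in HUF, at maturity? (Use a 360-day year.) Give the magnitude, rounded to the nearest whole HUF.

HUF 7,346,719

T = 60/360 years.
Keep in CNY, deliver into the forward: 3,600,000·1.00551666667·61.68 = HUF 223,272,964.80.
Swap to HUF now, deposit: 3,600,000·59.24·1.01248333333 = HUF 215,926,245.60.
The quoted forward overvalues CNY, so borrow HUF, buy CNY at spot, deposit the CNY at 3.31%, and sell the proceeds forward at 61.68.
Profit = 223,272,964.80 − 215,926,245.60 = HUF 7,346,719.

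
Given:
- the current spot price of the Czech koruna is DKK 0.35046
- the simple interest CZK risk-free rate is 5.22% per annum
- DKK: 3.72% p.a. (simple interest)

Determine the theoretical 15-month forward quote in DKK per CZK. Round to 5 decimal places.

0.34429

T = 15/12 years.
DKK accumulates by 1 + 0.0372×15/12 = 1.046500.
CZK accumulates by 1 + 0.0522×15/12 = 1.065250.
CIP: F = S · (grow DKK)/(grow CZK) = 0.35046 × 1.046500/1.065250 = 0.3442914 DKK per CZK.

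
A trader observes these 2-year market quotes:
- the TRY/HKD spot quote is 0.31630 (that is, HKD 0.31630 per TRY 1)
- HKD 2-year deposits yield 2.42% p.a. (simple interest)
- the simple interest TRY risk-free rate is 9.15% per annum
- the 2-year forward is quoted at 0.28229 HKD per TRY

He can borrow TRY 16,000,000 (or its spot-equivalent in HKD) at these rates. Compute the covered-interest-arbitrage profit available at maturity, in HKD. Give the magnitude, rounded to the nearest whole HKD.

HKD 37,442

T = 2 years.
Route A — deposit TRY, sell forward: 16,000,000 × 1.183000 × 0.28229 = HKD 5,343,185.12.
Route B — convert at spot, deposit HKD: 16,000,000 × 0.31630 × 1.048400 = HKD 5,305,742.72.
The quoted forward overvalues TRY, so borrow HKD, buy TRY at spot, deposit the TRY at 9.15%, and sell the proceeds forward at 0.28229.
Arbitrage profit = |5,343,185.12 − 5,305,742.72| = HKD 37,442.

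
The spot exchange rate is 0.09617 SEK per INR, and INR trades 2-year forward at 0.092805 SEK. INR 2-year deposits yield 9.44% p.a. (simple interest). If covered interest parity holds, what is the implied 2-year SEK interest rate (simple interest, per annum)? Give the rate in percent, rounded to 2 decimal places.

T = 2 years.
F/S = 0.092805/0.09617 = 0.9650099 = (growth of SEK) / (growth of INR).
INR growth factor: 1 + 0.0944×2 = 1.188800.
So the SEK growth factor = 1.1472038.
(1.1472038 − 1)/T = 0.073602, i.e. 7.36%.

7.36%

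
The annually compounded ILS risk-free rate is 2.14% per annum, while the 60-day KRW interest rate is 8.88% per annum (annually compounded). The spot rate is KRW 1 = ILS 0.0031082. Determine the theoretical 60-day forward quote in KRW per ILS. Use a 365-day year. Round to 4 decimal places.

325.1270

T = 60/365 years.
Growth of 1 ILS over T: (1 + 0.0214)^(60/365) = 1.003486761.
Growth of 1 KRW over T: (1 + 0.0888)^(60/365) = 1.014083374.
Forward (ILS per KRW) = 0.0031082 × 1.003486761 / 1.014083374 = 0.00307572102.
Invert for KRW per ILS: 1 / 0.00307572102 = 325.1270.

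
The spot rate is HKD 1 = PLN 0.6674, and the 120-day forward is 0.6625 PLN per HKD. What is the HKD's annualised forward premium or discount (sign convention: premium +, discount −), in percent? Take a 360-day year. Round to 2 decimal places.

-2.20%

T = 120/360 years.
(F − S)/S = (0.6625 − 0.6674)/0.6674 = -0.0073419.
×(1/T) gives -2.20% p.a.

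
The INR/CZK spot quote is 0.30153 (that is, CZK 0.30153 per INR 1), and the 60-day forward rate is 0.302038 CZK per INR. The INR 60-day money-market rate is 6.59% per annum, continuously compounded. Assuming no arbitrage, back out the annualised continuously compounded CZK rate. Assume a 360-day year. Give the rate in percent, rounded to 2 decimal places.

7.60%

T = 60/360 years.
By CIP, F/S equals the CZK-to-INR growth ratio: 0.302038/0.30153 = 1.0016847.
The INR side grows by e^(0.0659×60/360) = 1.0110439.
That pins the CZK growth at 1.0127472.
Take logs: ln 1.0127472 / (60/360) = 0.076000, so 7.60%.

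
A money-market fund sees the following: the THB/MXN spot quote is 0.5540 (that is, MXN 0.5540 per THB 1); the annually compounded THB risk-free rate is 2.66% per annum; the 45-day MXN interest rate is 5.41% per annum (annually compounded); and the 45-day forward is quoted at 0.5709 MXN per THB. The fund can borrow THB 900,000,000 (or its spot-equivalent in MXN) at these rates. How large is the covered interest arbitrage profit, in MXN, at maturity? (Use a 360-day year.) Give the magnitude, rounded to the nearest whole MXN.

T = 45/360 years.
Invest the THB and cover forward: 900,000,000 × 1.00328693656 × 0.5709 = MXN 515,498,860.87.
Convert at spot and invest in MXN: 900,000,000 × 0.5540 × 1.00660765011 = MXN 501,894,574.34.
The quoted forward overvalues THB, so borrow MXN, buy THB at spot, deposit the THB at 2.66%, and sell the proceeds forward at 0.5709.
The gap between the two covered legs is MXN 13,604,287.

MXN 13,604,287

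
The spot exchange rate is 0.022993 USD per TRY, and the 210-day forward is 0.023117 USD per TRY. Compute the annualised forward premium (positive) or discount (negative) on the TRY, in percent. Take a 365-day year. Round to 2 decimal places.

+0.94%

T = 210/365 years.
Period premium: (0.023117 − 0.022993)/0.022993 = 0.0053929.
Per annum: 0.0053929 / (210/365) = 0.009373 = 0.94%.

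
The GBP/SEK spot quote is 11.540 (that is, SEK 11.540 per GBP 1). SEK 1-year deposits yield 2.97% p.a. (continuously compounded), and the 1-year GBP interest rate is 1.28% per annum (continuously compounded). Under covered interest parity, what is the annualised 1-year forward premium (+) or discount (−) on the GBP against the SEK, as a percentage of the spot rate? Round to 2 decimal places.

+1.70%

T = 1 year.
F = S · g_SEK/g_GBP = 11.54 × 1.0301454/1.0128823 = 11.736682.
Annualised premium = (F − S)/S × (1/T) = (11.736682 − 11.54)/11.54 ÷ 1 = 1.70%.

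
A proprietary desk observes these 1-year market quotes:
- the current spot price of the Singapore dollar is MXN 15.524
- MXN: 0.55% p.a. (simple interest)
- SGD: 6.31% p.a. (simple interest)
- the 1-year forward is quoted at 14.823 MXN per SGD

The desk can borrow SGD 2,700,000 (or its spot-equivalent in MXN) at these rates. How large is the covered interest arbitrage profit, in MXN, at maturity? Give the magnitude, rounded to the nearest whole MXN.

T = 1 year.
Keep in SGD, deliver into the forward: 2,700,000·1.063100·14.823 = MXN 42,547,494.51.
Swap to MXN now, deposit: 2,700,000·15.524·1.005500 = MXN 42,145,331.40.
The quoted forward overvalues SGD, so borrow MXN, buy SGD at spot, deposit the SGD at 6.31%, and sell the proceeds forward at 14.823.
Profit = 42,547,494.51 − 42,145,331.40 = MXN 402,163.

MXN 402,163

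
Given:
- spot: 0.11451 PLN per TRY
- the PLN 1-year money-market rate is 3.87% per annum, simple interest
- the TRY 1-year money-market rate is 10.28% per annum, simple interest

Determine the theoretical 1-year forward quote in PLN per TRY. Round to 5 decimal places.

T = 1 year.
PLN growth factor: 1 + 0.0387×1 = 1.038700.
TRY growth factor: 1 + 0.1028×1 = 1.102800.
So F = 0.11451 × 1.038700 / 1.102800 = 0.1078541 (PLN/TRY).

0.10785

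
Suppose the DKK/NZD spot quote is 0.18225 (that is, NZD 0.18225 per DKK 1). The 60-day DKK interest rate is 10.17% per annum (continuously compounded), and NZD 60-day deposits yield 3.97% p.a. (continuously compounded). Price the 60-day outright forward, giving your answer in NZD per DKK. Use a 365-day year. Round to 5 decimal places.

T = 60/365 years.
NZD growth factor: e^(0.0397×60/365) = 1.0065474.
DKK growth factor: e^(0.1017×60/365) = 1.0168583.
CIP: F = S · (grow NZD)/(grow DKK) = 0.18225 × 1.0065474/1.0168583 = 0.1804020 NZD per DKK.

0.18040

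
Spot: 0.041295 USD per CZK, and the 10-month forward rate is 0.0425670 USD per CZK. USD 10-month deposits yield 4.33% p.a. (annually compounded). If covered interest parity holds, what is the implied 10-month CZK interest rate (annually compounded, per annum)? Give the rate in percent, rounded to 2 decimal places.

0.60%

T = 10/12 years.
CIP gives F = S · g_USD/g_CZK, so g_USD/g_CZK = 0.042567/0.041295 = 1.0308028.
The USD side grows by (1 + 0.0433)^(10/12) = 1.0359553.
That pins the CZK growth at 1.0049985.
Annualise: 1.0049985^(12/10) − 1 = 0.006001 = 0.60%.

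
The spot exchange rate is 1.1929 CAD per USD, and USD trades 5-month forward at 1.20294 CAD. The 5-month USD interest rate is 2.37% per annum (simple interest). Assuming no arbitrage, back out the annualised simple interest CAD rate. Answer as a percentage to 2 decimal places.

T = 5/12 years.
By CIP, F/S equals the CAD-to-USD growth ratio: 1.20294/1.1929 = 1.0084165.
USD growth factor: 1 + 0.0237×5/12 = 1.009875.
That pins the CAD growth at 1.0183746.
r = (1.0183746 − 1)/(5/12) = 0.044099 → 4.41%.

4.41%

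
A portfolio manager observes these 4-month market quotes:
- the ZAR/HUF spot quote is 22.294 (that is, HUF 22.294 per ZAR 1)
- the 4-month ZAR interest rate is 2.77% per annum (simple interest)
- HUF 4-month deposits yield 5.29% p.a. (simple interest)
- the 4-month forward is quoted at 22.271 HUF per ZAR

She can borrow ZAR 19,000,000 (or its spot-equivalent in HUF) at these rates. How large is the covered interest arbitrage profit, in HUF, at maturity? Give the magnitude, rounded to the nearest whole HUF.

T = 4/12 years.
Invest the ZAR and cover forward: 19,000,000 × 1.00923333333 × 22.271 = HUF 427,056,075.77.
Convert at spot and invest in HUF: 19,000,000 × 22.294 × 1.01763333333 = HUF 431,055,233.13.
The quoted forward undervalues ZAR, so borrow ZAR, convert to HUF at spot, deposit the HUF at 5.29%, and buy ZAR forward at 22.271 to cover the loan.
Profit = 431,055,233.13 − 427,056,075.77 = HUF 3,999,157.

HUF 3,999,157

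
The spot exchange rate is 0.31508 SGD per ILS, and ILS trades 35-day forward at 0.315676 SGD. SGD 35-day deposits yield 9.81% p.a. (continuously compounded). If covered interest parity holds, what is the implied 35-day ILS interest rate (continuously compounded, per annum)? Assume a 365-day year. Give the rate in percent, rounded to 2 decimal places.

7.84%

T = 35/365 years.
F/S = 0.315676/0.31508 = 1.0018916 = (growth of SGD) / (growth of ILS).
The SGD side grows by e^(0.0981×35/365) = 1.0094512.
That pins the ILS growth at 1.0075453.
Take logs: ln 1.0075453 / (35/365) = 0.078391, so 7.84%.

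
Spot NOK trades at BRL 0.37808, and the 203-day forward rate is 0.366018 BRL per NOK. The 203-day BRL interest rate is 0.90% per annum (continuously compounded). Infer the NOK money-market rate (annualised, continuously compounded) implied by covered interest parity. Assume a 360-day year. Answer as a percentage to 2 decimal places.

6.65%

T = 203/360 years.
By CIP, F/S equals the BRL-to-NOK growth ratio: 0.366018/0.37808 = 0.9680967.
BRL growth factor: e^(0.0090×203/360) = 1.0050879.
So the NOK growth factor = 1.0382102.
r = ln(1.0382102)/(203/360) = 0.066499 → 6.65%.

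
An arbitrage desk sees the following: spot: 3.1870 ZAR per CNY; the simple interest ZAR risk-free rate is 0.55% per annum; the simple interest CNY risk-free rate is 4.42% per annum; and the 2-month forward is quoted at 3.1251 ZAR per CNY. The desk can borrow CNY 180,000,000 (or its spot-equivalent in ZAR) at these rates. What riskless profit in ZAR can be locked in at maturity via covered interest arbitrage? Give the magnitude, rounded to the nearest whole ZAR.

ZAR 7,523,972

T = 2/12 years.
Keep in CNY, deliver into the forward: 180,000,000·1.00736666667·3.1251 = ZAR 566,661,882.60.
Swap to ZAR now, deposit: 180,000,000·3.1870·1.00091666667 = ZAR 574,185,855.00.
The quoted forward undervalues CNY, so borrow CNY, convert to ZAR at spot, deposit the ZAR at 0.55%, and buy CNY forward at 3.1251 to cover the loan.
Profit = 574,185,855.00 − 566,661,882.60 = ZAR 7,523,972.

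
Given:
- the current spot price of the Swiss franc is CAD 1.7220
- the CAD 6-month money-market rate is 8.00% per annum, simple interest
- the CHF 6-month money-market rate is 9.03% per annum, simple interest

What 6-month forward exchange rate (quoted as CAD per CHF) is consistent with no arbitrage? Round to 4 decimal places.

T = 6/12 years.
Growth of 1 CAD over T: 1 + 0.0800×6/12 = 1.040000.
CHF growth factor: 1 + 0.0903×6/12 = 1.045150.
Forward (CAD per CHF) = 1.722 × 1.040000 / 1.045150 = 1.713515.

1.7135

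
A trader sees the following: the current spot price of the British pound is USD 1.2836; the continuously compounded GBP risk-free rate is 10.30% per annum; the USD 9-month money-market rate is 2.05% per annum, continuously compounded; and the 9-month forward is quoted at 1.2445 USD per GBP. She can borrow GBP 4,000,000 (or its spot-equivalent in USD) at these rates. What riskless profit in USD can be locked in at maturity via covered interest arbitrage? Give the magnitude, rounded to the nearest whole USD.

USD 163,842

T = 9/12 years.
Route A — deposit GBP, sell forward: 4,000,000 × 1.080312121 × 1.2445 = USD 5,377,793.74.
Route B — convert at spot, deposit USD: 4,000,000 × 1.2836 × 1.015493803 = USD 5,213,951.38.
The quoted forward overvalues GBP, so borrow USD, buy GBP at spot, deposit the GBP at 10.30%, and sell the proceeds forward at 1.2445.
Profit = 5,377,793.74 − 5,213,951.38 = USD 163,842.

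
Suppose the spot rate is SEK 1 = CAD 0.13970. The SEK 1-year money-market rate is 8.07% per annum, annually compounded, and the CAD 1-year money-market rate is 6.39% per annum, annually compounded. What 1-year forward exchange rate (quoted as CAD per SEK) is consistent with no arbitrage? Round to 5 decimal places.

0.13753

T = 1 year.
Growth of 1 CAD over T: (1 + 0.0639)^1 = 1.063900.
SEK growth factor: (1 + 0.0807)^1 = 1.080700.
CIP: F = S · (grow CAD)/(grow SEK) = 0.1397 × 1.063900/1.080700 = 0.1375283 CAD per SEK.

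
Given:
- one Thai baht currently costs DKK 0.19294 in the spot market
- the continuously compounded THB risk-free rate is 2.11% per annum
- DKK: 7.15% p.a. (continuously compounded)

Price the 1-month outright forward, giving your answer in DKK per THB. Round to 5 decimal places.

T = 1/12 years.
DKK accumulates by e^(0.0715×1/12) = 1.0059761.
THB growth factor: e^(0.0211×1/12) = 1.0017599.
Forward (DKK per THB) = 0.19294 × 1.0059761 / 1.0017599 = 0.1937520.

0.19375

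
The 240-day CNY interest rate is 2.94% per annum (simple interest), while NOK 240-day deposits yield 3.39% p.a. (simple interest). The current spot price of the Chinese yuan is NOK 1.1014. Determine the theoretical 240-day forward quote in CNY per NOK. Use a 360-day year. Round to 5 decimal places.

T = 240/360 years.
Growth of 1 NOK over T: 1 + 0.0339×240/360 = 1.022600.
Growth of 1 CNY over T: 1 + 0.0294×240/360 = 1.019600.
CIP: F = S · (grow NOK)/(grow CNY) = 1.1014 × 1.022600/1.019600 = 1.104641 NOK per CNY.
Invert for CNY per NOK: 1 / 1.104641 = 0.90527.

0.90527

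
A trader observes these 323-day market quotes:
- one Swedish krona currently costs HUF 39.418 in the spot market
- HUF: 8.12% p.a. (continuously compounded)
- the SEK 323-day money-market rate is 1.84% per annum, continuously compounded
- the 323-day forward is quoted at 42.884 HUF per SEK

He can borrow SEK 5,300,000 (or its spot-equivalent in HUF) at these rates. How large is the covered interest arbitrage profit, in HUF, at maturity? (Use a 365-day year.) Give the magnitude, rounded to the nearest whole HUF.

HUF 6,536,498

T = 323/365 years.
Invest the SEK and cover forward: 5,300,000 × 1.01641602597 × 42.884 = HUF 231,016,319.75.
Convert at spot and invest in HUF: 5,300,000 × 39.418 × 1.07450107585 = HUF 224,479,822.06.
The quoted forward overvalues SEK, so borrow HUF, buy SEK at spot, deposit the SEK at 1.84%, and sell the proceeds forward at 42.884.
Arbitrage profit = |231,016,319.75 − 224,479,822.06| = HUF 6,536,498.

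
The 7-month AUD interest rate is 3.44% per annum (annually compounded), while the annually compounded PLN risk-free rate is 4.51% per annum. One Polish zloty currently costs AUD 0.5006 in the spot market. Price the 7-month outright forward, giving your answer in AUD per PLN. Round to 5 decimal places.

0.49760

T = 7/12 years.
AUD growth factor: (1 + 0.0344)^(7/12) = 1.0199251.
Growth of 1 PLN over T: (1 + 0.0451)^(7/12) = 1.0260663.
So F = 0.5006 × 1.0199251 / 1.0260663 = 0.4976038 (AUD/PLN).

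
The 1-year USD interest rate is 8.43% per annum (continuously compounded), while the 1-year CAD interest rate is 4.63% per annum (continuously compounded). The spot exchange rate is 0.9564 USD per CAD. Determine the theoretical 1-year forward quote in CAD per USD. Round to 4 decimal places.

1.0066

T = 1 year.
USD accumulates by e^(0.0843×1) = 1.0879552.
CAD accumulates by e^(0.0463×1) = 1.0473886.
CIP: F = S · (grow USD)/(grow CAD) = 0.9564 × 1.0879552/1.0473886 = 0.9934425 USD per CAD.
Invert for CAD per USD: 1 / 0.9934425 = 1.0066.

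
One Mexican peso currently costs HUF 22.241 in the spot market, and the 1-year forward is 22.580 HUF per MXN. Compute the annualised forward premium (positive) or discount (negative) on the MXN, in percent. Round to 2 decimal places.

T = 1 year.
Period premium: (22.580 − 22.241)/22.241 = 0.0152421.
Annualise by dividing by T: 0.0152421 / 1 = 0.015242 → 1.52%.

+1.52%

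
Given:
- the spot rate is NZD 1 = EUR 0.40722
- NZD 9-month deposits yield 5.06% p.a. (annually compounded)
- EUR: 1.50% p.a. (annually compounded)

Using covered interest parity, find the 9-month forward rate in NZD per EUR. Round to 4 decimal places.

2.5200

T = 9/12 years.
Growth of 1 EUR over T: (1 + 0.0150)^(9/12) = 1.011229.
NZD growth factor: (1 + 0.0506)^(9/12) = 1.0377149.
So F = 0.40722 × 1.011229 / 1.0377149 = 0.3968264 (EUR/NZD).
Invert for NZD per EUR: 1 / 0.3968264 = 2.5200.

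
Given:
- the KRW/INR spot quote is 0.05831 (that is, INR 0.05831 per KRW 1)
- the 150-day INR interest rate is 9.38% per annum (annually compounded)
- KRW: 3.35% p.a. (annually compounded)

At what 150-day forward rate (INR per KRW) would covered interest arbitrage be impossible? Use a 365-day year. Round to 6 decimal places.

T = 150/365 years.
Growth of 1 INR over T: (1 + 0.0938)^(150/365) = 1.0375329.
Growth of 1 KRW over T: (1 + 0.0335)^(150/365) = 1.0136337.
CIP: F = S · (grow INR)/(grow KRW) = 0.05831 × 1.0375329/1.0136337 = 0.05968482 INR per KRW.

0.059685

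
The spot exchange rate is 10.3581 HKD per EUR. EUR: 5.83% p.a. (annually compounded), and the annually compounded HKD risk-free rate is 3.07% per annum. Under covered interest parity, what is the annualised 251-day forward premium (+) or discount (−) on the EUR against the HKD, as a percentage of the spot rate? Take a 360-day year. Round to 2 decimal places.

-2.62%

T = 251/360 years.
No-arbitrage forward: 10.3581 × 1.0213065 / 1.0402981 = 10.1690033 HKD/EUR.
Annualised premium = (F − S)/S × (1/T) = (10.1690033 − 10.3581)/10.3581 ÷ (251/360) = -2.62%.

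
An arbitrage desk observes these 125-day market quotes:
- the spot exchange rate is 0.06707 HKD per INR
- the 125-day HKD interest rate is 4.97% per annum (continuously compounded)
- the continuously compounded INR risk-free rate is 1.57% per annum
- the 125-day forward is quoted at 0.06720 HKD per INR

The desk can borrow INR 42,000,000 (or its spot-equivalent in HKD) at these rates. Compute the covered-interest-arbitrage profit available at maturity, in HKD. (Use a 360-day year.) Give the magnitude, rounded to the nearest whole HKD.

T = 125/360 years.
Route A — deposit INR, sell forward: 42,000,000 × 1.005466275 × 0.06720 = HKD 2,837,828.01.
Route B — convert at spot, deposit HKD: 42,000,000 × 0.06707 × 1.017406706 = HKD 2,865,973.65.
The quoted forward undervalues INR, so borrow INR, convert to HKD at spot, deposit the HKD at 4.97%, and buy INR forward at 0.06720 to cover the loan.
Arbitrage profit = |2,837,828.01 − 2,865,973.65| = HKD 28,146.

HKD 28,146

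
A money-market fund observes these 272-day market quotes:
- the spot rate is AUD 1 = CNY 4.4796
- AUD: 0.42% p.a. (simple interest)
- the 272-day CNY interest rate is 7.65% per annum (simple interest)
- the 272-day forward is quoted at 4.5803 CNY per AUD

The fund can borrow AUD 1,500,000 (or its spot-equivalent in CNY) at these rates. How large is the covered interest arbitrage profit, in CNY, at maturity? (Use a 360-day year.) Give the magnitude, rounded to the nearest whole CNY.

T = 272/360 years.
Keep in AUD, deliver into the forward: 1,500,000·1.003173333·4.5803 = CNY 6,892,252.23.
Swap to CNY now, deposit: 1,500,000·4.4796·1.057800 = CNY 7,107,781.32.
The quoted forward undervalues AUD, so borrow AUD, convert to CNY at spot, deposit the CNY at 7.65%, and buy AUD forward at 4.5803 to cover the loan.
Arbitrage profit = |6,892,252.23 − 7,107,781.32| = CNY 215,529.

CNY 215,529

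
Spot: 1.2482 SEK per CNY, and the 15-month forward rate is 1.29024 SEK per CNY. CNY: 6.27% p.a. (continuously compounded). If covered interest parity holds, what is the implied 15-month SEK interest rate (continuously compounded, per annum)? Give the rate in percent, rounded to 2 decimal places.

8.92%

T = 15/12 years.
CIP gives F = S · g_SEK/g_CNY, so g_SEK/g_CNY = 1.29024/1.2482 = 1.0336805.
CNY growth factor: e^(0.0627×15/12) = 1.0815282.
That pins the SEK growth at 1.1179546.
Take logs: ln 1.1179546 / (15/12) = 0.089201, so 8.92%.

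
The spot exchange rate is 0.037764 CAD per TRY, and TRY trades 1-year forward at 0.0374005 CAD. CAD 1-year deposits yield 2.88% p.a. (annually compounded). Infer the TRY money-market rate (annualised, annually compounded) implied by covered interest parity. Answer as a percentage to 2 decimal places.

3.88%

T = 1 year.
By CIP, F/S equals the CAD-to-TRY growth ratio: 0.0374005/0.037764 = 0.9903744.
The CAD side grows by (1 + 0.0288)^1 = 1.028800.
So the TRY growth factor = 1.0387991.
r = 1.0387991^(1/1) − 1 = 0.038799 → 3.88%.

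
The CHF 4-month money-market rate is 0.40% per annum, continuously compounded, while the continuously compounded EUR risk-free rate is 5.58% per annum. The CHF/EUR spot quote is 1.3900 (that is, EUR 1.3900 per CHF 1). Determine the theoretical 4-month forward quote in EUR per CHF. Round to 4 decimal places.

T = 4/12 years.
Growth of 1 EUR over T: e^(0.0558×4/12) = 1.0187741.
CHF accumulates by e^(0.0040×4/12) = 1.0013342.
So F = 1.39 × 1.0187741 / 1.0013342 = 1.414209 (EUR/CHF).

1.4142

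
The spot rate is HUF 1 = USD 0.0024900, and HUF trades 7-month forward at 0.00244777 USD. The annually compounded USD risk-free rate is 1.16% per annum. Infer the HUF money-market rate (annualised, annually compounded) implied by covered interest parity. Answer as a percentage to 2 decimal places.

T = 7/12 years.
F/S = 0.00244777/0.00249 = 0.9830402 = (growth of USD) / (growth of HUF).
The USD side grows by (1 + 0.0116)^(7/12) = 1.0067504.
That pins the HUF growth at 1.0241193.
r = 1.0241193^(12/7) − 1 = 0.041703 → 4.17%.

4.17%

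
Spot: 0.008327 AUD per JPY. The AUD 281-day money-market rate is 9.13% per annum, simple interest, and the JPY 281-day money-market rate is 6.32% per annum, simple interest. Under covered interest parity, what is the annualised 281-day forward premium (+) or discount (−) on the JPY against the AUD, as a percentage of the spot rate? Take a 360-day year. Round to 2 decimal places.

+2.68%

T = 281/360 years.
No-arbitrage forward: 0.008327 × 1.0712647 / 1.0493311 = 0.008501055 AUD/JPY.
Annualised premium = (F − S)/S × (1/T) = (0.008501055 − 0.008327)/0.008327 ÷ (281/360) = 2.68%.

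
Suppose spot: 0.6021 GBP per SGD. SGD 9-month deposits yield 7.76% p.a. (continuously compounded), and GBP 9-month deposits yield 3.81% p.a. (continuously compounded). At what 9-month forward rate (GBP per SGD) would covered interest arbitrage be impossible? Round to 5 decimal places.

T = 9/12 years.
GBP growth factor: e^(0.0381×9/12) = 1.0289872.
SGD growth factor: e^(0.0776×9/12) = 1.059927.
CIP: F = S · (grow GBP)/(grow SGD) = 0.6021 × 1.0289872/1.059927 = 0.5845244 GBP per SGD.

0.58452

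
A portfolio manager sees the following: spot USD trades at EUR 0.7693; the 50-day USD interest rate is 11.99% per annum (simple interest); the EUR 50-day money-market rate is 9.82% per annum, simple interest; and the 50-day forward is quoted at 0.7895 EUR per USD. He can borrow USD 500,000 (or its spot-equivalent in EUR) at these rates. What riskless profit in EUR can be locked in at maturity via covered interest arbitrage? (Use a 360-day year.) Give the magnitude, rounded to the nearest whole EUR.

T = 50/360 years.
Route A — deposit USD, sell forward: 500,000 × 1.01665278 × 0.7895 = EUR 401,323.68.
Route B — convert at spot, deposit EUR: 500,000 × 0.7693 × 1.01363889 = EUR 389,896.20.
The quoted forward overvalues USD, so borrow EUR, buy USD at spot, deposit the USD at 11.99%, and sell the proceeds forward at 0.7895.
The gap between the two covered legs is EUR 11,427.

EUR 11,427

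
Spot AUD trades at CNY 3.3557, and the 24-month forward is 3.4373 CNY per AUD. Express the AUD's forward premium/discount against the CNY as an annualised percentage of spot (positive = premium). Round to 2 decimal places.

+1.22%

T = 2 years.
AUD trades forward at +2.43168% vs spot over the period.
Annualise by dividing by T: 0.0243168 / 2 = 0.012158 → 1.22%.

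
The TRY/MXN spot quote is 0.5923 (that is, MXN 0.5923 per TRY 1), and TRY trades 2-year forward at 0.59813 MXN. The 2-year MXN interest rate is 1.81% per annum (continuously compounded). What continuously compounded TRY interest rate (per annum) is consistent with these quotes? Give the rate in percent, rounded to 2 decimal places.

1.32%

T = 2 years.
CIP gives F = S · g_MXN/g_TRY, so g_MXN/g_TRY = 0.59813/0.5923 = 1.0098430.
The MXN side grows by e^(0.0181×2) = 1.0368632.
That pins the TRY growth at 1.0267568.
r = ln(1.0267568)/2 = 0.013203 → 1.32%.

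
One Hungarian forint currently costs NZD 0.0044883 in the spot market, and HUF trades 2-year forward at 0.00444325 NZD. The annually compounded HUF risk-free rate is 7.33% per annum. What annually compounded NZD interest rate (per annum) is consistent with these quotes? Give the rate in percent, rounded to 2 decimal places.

6.79%

T = 2 years.
F/S = 0.00444325/0.0044883 = 0.9899628 = (growth of NZD) / (growth of HUF).
The HUF side grows by (1 + 0.0733)^2 = 1.1519729.
That pins the NZD growth at 1.1404103.
Annualise: 1.1404103^(1/2) − 1 = 0.067900 = 6.79%.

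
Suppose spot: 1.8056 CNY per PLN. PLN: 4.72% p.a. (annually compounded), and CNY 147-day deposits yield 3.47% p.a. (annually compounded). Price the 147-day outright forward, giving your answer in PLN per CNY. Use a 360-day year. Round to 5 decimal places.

T = 147/360 years.
CNY growth factor: (1 + 0.0347)^(147/360) = 1.0140263.
PLN accumulates by (1 + 0.0472)^(147/360) = 1.0190108.
CIP: F = S · (grow CNY)/(grow PLN) = 1.8056 × 1.0140263/1.0190108 = 1.796768 CNY per PLN.
Quoted the other way: 1/1.796768 = 0.55655 PLN per CNY.

0.55655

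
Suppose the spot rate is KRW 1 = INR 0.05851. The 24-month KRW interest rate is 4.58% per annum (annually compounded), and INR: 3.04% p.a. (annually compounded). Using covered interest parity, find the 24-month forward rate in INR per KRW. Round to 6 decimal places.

0.056800

T = 2 years.
Growth of 1 INR over T: (1 + 0.0304)^2 = 1.0617242.
KRW growth factor: (1 + 0.0458)^2 = 1.0936976.
Forward (INR per KRW) = 0.05851 × 1.0617242 / 1.0936976 = 0.05679951.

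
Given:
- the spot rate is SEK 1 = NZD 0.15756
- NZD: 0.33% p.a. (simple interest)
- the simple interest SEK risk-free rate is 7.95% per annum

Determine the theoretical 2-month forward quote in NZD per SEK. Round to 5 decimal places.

T = 2/12 years.
NZD accumulates by 1 + 0.0033×2/12 = 1.000550.
Growth of 1 SEK over T: 1 + 0.0795×2/12 = 1.013250.
CIP: F = S · (grow NZD)/(grow SEK) = 0.15756 × 1.000550/1.013250 = 0.1555852 NZD per SEK.

0.15559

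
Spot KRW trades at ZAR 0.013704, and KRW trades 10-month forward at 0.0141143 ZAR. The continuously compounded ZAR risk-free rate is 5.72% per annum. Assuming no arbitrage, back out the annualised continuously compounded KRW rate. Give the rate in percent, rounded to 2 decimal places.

T = 10/12 years.
CIP gives F = S · g_ZAR/g_KRW, so g_ZAR/g_KRW = 0.0141143/0.013704 = 1.0299402.
The ZAR side grows by e^(0.0572×10/12) = 1.048821.
Hence g_KRW = 1.0183319.
Take logs: ln 1.0183319 / (10/12) = 0.021799, so 2.18%.

2.18%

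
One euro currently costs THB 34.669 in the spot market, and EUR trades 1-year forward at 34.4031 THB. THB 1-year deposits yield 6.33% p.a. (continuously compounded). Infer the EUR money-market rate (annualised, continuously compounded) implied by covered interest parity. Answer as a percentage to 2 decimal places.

7.10%

T = 1 year.
CIP gives F = S · g_THB/g_EUR, so g_THB/g_EUR = 34.4031/34.669 = 0.9923303.
THB growth factor: e^(0.0633×1) = 1.0653464.
Hence g_EUR = 1.0735804.
Take logs: ln 1.0735804 / 1 = 0.070999, so 7.10%.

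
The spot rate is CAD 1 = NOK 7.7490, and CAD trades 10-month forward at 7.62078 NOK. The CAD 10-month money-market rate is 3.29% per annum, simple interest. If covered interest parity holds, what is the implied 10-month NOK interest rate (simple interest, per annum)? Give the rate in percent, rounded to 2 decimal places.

T = 10/12 years.
F/S = 7.62078/7.749 = 0.9834533 = (growth of NOK) / (growth of CAD).
CAD growth factor: 1 + 0.0329×10/12 = 1.0274167.
That pins the NOK growth at 1.0104163.
(1.0104163 − 1)/T = 0.012500, i.e. 1.25%.

1.25%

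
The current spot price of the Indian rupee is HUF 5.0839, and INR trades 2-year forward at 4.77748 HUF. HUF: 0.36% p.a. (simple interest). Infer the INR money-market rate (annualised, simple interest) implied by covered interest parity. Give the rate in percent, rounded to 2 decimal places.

3.59%

T = 2 years.
CIP gives F = S · g_HUF/g_INR, so g_HUF/g_INR = 4.77748/5.0839 = 0.9397274.
The HUF side grows by 1 + 0.0036×2 = 1.007200.
So the INR growth factor = 1.0718002.
r = (1.0718002 − 1)/2 = 0.035900 → 3.59%.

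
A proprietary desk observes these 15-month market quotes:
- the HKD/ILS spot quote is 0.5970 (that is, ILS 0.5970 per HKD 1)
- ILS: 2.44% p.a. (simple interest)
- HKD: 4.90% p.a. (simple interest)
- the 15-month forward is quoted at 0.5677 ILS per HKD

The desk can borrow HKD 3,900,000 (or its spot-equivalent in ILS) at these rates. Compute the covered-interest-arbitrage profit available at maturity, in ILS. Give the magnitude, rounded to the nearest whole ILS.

ILS 49,674

T = 15/12 years.
Keep in HKD, deliver into the forward: 3,900,000·1.061250·0.5677 = ILS 2,349,639.34.
Swap to ILS now, deposit: 3,900,000·0.5970·1.030500 = ILS 2,399,313.15.
The quoted forward undervalues HKD, so borrow HKD, convert to ILS at spot, deposit the ILS at 2.44%, and buy HKD forward at 0.5677 to cover the loan.
Profit = 2,399,313.15 − 2,349,639.34 = ILS 49,674.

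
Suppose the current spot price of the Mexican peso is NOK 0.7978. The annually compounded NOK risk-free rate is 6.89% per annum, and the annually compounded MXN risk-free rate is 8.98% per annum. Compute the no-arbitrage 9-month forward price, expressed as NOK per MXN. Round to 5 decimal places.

T = 9/12 years.
NOK accumulates by (1 + 0.0689)^(9/12) = 1.0512423.
MXN growth factor: (1 + 0.0898)^(9/12) = 1.0666209.
So F = 0.7978 × 1.0512423 / 1.0666209 = 0.7862973 (NOK/MXN).

0.78630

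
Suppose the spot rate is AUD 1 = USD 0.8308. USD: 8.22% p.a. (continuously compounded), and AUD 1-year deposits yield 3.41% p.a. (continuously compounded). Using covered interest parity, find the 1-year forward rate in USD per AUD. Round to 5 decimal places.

T = 1 year.
Growth of 1 USD over T: e^(0.0822×1) = 1.0856729.
AUD accumulates by e^(0.0341×1) = 1.0346881.
Forward (USD per AUD) = 0.8308 × 1.0856729 / 1.0346881 = 0.8717381.

0.87174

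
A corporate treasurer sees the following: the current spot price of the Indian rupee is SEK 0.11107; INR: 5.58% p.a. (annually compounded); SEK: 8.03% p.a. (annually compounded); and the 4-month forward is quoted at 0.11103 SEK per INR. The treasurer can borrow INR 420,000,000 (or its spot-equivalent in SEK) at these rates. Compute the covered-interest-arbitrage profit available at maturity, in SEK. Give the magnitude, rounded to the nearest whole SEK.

T = 4/12 years.
Keep in INR, deliver into the forward: 420,000,000·1.0182643814·0.11103 = SEK 47,484,315.59.
Swap to SEK now, deposit: 420,000,000·0.11107·1.0260805579 = SEK 47,866,042.38.
The quoted forward undervalues INR, so borrow INR, convert to SEK at spot, deposit the SEK at 8.03%, and buy INR forward at 0.11103 to cover the loan.
The gap between the two covered legs is SEK 381,727.

SEK 381,727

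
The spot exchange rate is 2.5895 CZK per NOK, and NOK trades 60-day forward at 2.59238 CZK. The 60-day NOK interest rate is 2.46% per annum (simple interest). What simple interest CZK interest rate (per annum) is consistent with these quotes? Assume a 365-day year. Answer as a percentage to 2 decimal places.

T = 60/365 years.
CIP gives F = S · g_CZK/g_NOK, so g_CZK/g_NOK = 2.59238/2.5895 = 1.0011122.
NOK growth factor: 1 + 0.0246×60/365 = 1.0040438.
Hence g_CZK = 1.0051605.
r = (1.0051605 − 1)/(60/365) = 0.031393 → 3.14%.

3.14%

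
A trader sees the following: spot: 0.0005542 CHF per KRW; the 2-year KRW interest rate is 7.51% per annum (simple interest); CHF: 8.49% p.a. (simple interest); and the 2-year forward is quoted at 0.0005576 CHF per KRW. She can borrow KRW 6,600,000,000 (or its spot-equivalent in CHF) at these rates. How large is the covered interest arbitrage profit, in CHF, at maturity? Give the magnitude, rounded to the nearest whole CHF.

CHF 45,881

T = 2 years.
Invest the KRW and cover forward: 6,600,000,000 × 1.150200 × 0.0005576 = CHF 4,232,920.03.
Convert at spot and invest in CHF: 6,600,000,000 × 0.0005542 × 1.169800 = CHF 4,278,800.86.
The quoted forward undervalues KRW, so borrow KRW, convert to CHF at spot, deposit the CHF at 8.49%, and buy KRW forward at 0.0005576 to cover the loan.
Arbitrage profit = |4,232,920.03 − 4,278,800.86| = CHF 45,881.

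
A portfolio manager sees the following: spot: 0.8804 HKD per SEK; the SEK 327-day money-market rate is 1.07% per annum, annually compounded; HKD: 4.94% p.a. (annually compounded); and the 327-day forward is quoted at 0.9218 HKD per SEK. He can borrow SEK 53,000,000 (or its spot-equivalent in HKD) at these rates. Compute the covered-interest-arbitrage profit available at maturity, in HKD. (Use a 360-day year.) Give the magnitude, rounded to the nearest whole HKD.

T = 327/360 years.
Keep in SEK, deliver into the forward: 53,000,000·1.0097144187·0.9218 = HKD 49,330,001.81.
Swap to HKD now, deposit: 53,000,000·0.8804·1.0447718503 = HKD 48,750,308.26.
The quoted forward overvalues SEK, so borrow HKD, buy SEK at spot, deposit the SEK at 1.07%, and sell the proceeds forward at 0.9218.
The gap between the two covered legs is HKD 579,694.

HKD 579,694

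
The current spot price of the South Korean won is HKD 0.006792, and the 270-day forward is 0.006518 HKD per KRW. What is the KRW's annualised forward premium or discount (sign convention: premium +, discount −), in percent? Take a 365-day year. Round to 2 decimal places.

T = 270/365 years.
(F − S)/S = (0.006518 − 0.006792)/0.006792 = -0.0403416.
Annualise by dividing by T: -0.0403416 / (270/365) = -0.054536 → -5.45%.

-5.45%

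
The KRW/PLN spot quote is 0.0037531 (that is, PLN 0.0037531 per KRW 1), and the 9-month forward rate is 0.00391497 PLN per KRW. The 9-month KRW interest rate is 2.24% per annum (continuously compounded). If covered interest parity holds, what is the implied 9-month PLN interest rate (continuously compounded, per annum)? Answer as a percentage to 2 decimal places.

T = 9/12 years.
By CIP, F/S equals the PLN-to-KRW growth ratio: 0.00391497/0.0037531 = 1.0431297.
KRW growth factor: e^(0.0224×9/12) = 1.0169419.
That pins the PLN growth at 1.0608023.
r = ln(1.0608023)/(9/12) = 0.078701 → 7.87%.

7.87%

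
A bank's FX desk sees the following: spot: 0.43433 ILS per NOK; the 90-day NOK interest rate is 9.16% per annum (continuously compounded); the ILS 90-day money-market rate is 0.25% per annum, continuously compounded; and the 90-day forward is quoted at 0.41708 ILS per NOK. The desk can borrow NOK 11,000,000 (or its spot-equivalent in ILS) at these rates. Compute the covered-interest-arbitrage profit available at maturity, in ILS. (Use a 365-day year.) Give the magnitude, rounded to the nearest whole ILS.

T = 90/365 years.
Keep in NOK, deliver into the forward: 11,000,000·1.022843303·0.41708 = ILS 4,692,682.33.
Swap to ILS now, deposit: 11,000,000·0.43433·1.000616628 = ILS 4,780,576.02.
The quoted forward undervalues NOK, so borrow NOK, convert to ILS at spot, deposit the ILS at 0.25%, and buy NOK forward at 0.41708 to cover the loan.
Profit = 4,780,576.02 − 4,692,682.33 = ILS 87,894.

ILS 87,894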